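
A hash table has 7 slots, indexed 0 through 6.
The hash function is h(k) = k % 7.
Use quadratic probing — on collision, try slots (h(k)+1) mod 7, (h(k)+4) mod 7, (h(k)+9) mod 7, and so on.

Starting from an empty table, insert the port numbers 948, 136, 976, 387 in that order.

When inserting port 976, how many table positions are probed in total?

3

948: h=3 -> slot 3
136: h=3, probe 3,4 -> slot 4
976: h=3, probe 3,4,0 -> slot 0
387: h=2 -> slot 2
Table: [976, _, 387, 948, 136, _, _]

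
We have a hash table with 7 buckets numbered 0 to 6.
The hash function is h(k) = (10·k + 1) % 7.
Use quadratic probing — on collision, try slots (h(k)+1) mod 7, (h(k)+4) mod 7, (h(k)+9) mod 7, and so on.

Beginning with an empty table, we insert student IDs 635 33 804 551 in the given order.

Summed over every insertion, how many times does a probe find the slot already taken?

3

635 hashes to 2; slot 2 is free -> place at 2.
33 hashes to 2; 2 taken -> place at 3.
804 hashes to 5; slot 5 is free -> place at 5.
551 hashes to 2; 2,3 taken -> place at 6.
Table: [-, -, 635, 33, -, 804, 551]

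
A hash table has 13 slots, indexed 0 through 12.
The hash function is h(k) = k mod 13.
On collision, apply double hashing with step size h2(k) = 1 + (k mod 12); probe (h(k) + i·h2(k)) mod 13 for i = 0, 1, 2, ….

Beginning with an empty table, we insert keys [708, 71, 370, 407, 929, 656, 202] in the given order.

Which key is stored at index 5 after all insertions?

71

708: h=6 → slot 6
71: h=6, h2=12, probe 6,5 → slot 5
370: h=6, h2=11, probe 6,4 → slot 4
407: h=4, h2=12, probe 4,3 → slot 3
929: h=6, h2=6, probe 6,12 → slot 12
656: h=6, h2=9, probe 6,2 → slot 2
202: h=7 → slot 7
Table: [∅, ∅, 656, 407, 370, 71, 708, 202, ∅, ∅, ∅, ∅, 929]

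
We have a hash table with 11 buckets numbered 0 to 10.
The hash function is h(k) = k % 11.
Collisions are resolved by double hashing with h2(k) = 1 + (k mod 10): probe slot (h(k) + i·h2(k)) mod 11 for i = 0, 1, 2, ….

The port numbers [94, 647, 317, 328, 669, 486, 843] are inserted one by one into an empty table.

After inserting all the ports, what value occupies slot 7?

Insert 94: h=6, slot 6 empty → index 6.
Insert 647: h=9, slot 9 empty → index 9.
Insert 317: h=9, h2=8, slots 9,6 occupied → index 3.
Insert 328: h=9, h2=9, slot 9 occupied → index 7.
Insert 669: h=9, h2=10, slot 9 occupied → index 8.
Insert 486: h=2, slot 2 empty → index 2.
Insert 843: h=7, h2=4, slot 7 occupied → index 0.
Table: [843, _, 486, 317, _, _, 94, 328, 669, 647, _]

328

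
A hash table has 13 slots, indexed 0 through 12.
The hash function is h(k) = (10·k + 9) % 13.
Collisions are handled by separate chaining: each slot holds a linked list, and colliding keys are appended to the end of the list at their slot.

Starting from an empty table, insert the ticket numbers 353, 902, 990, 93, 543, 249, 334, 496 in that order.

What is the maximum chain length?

5

Insert 353: h=3, bucket 3 empty -> new chain.
Insert 902: h=7, bucket 7 empty -> new chain.
Insert 990: h=3, bucket 3 nonempty -> append to chain.
Insert 93: h=3, bucket 3 nonempty -> append to chain.
Insert 543: h=5, bucket 5 empty -> new chain.
Insert 249: h=3, bucket 3 nonempty -> append to chain.
Insert 334: h=8, bucket 8 empty -> new chain.
Insert 496: h=3, bucket 3 nonempty -> append to chain.
Final buckets:
0: —
1: —
2: —
3: 353 -> 990 -> 93 -> 249 -> 496
4: —
5: 543
6: —
7: 902
8: 334
9: —
10: —
11: —
12: —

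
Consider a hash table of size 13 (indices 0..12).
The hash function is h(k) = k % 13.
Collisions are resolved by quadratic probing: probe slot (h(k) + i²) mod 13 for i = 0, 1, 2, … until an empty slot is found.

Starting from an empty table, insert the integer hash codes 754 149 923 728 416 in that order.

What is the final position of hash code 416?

9

754: h=0 → slot 0
149: h=6 → slot 6
923: h=0, probe 0,1 → slot 1
728: h=0, probe 0,1,4 → slot 4
416: h=0, probe 0,1,4,9 → slot 9
Table: [754, 923, —, —, 728, —, 149, —, —, 416, —, —, —]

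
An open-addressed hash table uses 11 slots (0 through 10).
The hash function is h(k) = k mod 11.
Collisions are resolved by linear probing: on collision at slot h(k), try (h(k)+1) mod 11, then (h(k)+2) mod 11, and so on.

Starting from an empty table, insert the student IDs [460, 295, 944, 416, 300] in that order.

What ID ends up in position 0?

460: h=9 → slot 9
295: h=9, probe 9,10 → slot 10
944: h=9, probe 9,10,0 → slot 0
416: h=9, probe 9,10,0,1 → slot 1
300: h=3 → slot 3
Table: [944, 416, ., 300, ., ., ., ., ., 460, 295]

944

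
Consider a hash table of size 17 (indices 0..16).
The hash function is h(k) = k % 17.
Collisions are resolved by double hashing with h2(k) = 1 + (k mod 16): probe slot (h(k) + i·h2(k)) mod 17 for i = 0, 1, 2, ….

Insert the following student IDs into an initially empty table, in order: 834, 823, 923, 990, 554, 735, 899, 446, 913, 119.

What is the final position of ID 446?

2

Insert 834: h=1, slot 1 empty -> index 1.
Insert 823: h=7, slot 7 empty -> index 7.
Insert 923: h=5, slot 5 empty -> index 5.
Insert 990: h=4, slot 4 empty -> index 4.
Insert 554: h=10, slot 10 empty -> index 10.
Insert 735: h=4, h2=16, slot 4 occupied -> index 3.
Insert 899: h=15, slot 15 empty -> index 15.
Insert 446: h=4, h2=15, slot 4 occupied -> index 2.
Insert 913: h=12, slot 12 empty -> index 12.
Insert 119: h=0, slot 0 empty -> index 0.
Table: [119, 834, 446, 735, 990, 923, ∅, 823, ∅, ∅, 554, ∅, 913, ∅, ∅, 899, ∅]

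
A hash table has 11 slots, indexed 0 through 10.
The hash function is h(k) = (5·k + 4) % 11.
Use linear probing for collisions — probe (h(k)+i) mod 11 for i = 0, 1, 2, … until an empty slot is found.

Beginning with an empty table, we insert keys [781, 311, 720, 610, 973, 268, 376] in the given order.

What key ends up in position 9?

781: h=4 → slot 4
311: h=8 → slot 8
720: h=7 → slot 7
610: h=7, probe 7,8,9 → slot 9
973: h=7, probe 7,8,9,10 → slot 10
268: h=2 → slot 2
376: h=3 → slot 3
Table: [., ., 268, 376, 781, ., ., 720, 311, 610, 973]

610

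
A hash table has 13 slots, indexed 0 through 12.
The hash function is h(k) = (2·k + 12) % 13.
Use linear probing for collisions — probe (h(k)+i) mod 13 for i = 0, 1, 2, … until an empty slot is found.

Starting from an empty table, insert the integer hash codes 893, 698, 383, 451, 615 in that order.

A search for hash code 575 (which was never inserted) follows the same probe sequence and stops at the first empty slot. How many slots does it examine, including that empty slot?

4

893 hashes to 4; slot 4 is free => place at 4.
698 hashes to 4; 4 taken => place at 5.
383 hashes to 11; slot 11 is free => place at 11.
451 hashes to 4; 4,5 taken => place at 6.
615 hashes to 7; slot 7 is free => place at 7.
Table: [—, —, —, —, 893, 698, 451, 615, —, —, —, 383, —]
Lookup 575: h=5, probe 5,6,7,8 → slot 8 empty, not found.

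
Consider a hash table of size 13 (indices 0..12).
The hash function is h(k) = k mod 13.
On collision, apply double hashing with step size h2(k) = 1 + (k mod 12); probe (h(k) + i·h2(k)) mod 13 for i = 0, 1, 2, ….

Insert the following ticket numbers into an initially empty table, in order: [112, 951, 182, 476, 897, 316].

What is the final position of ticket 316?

9

112: h=8 → slot 8
951: h=2 → slot 2
182: h=0 → slot 0
476: h=8, h2=9, probe 8,4 → slot 4
897: h=0, h2=10, probe 0,10 → slot 10
316: h=4, h2=5, probe 4,9 → slot 9
Table: [182, —, 951, —, 476, —, —, —, 112, 316, 897, —, —]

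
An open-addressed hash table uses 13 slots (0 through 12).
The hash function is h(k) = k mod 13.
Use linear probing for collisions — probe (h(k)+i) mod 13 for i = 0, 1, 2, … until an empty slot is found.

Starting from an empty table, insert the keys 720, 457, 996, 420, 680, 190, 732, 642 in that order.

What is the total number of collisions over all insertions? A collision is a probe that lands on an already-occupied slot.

720: h=5 => slot 5
457: h=2 => slot 2
996: h=8 => slot 8
420: h=4 => slot 4
680: h=4, probe 4,5,6 => slot 6
190: h=8, probe 8,9 => slot 9
732: h=4, probe 4,5,6,7 => slot 7
642: h=5, probe 5,6,7,8,9,10 => slot 10
Table: [., ., 457, ., 420, 720, 680, 732, 996, 190, 642, ., .]

11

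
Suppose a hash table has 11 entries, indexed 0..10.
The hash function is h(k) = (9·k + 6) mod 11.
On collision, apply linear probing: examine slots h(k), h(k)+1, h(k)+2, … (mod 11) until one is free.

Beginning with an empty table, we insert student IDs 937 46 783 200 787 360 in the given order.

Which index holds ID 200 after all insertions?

5

937: h=2 => slot 2
46: h=2, probe 2,3 => slot 3
783: h=2, probe 2,3,4 => slot 4
200: h=2, probe 2,3,4,5 => slot 5
787: h=5, probe 5,6 => slot 6
360: h=1 => slot 1
Table: [—, 360, 937, 46, 783, 200, 787, —, —, —, —]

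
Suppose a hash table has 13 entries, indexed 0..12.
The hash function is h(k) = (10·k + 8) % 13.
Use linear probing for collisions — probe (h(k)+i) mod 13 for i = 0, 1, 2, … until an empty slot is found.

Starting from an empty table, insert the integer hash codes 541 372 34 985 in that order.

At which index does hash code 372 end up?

541: h=10 -> slot 10
372: h=10, probe 10,11 -> slot 11
34: h=10, probe 10,11,12 -> slot 12
985: h=4 -> slot 4
Table: [∅, ∅, ∅, ∅, 985, ∅, ∅, ∅, ∅, ∅, 541, 372, 34]

11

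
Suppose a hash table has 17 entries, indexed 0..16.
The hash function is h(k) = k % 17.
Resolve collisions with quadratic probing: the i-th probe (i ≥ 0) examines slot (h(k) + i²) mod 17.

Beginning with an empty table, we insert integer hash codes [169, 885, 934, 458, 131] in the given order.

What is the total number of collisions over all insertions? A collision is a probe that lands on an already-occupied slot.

169: h=16 => slot 16
885: h=1 => slot 1
934: h=16, probe 16,0 => slot 0
458: h=16, probe 16,0,3 => slot 3
131: h=12 => slot 12
Table: [934, 885, _, 458, _, _, _, _, _, _, _, _, 131, _, _, _, 169]

3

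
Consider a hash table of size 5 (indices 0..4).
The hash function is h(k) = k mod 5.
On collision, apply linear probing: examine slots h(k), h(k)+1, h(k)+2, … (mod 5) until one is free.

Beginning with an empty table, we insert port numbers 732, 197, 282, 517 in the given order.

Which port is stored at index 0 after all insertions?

Insert 732: h=2, slot 2 empty => index 2.
Insert 197: h=2, slot 2 occupied => index 3.
Insert 282: h=2, slots 2,3 occupied => index 4.
Insert 517: h=2, slots 2,3,4 occupied => index 0.
Table: [517, ., 732, 197, 282]

517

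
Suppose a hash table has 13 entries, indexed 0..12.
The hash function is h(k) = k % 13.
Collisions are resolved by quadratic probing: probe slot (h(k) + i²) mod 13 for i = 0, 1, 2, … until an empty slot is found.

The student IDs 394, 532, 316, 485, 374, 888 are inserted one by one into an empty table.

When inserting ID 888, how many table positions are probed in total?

394 hashes to 4; slot 4 is free → place at 4.
532 hashes to 12; slot 12 is free → place at 12.
316 hashes to 4; 4 taken → place at 5.
485 hashes to 4; 4,5 taken → place at 8.
374 hashes to 10; slot 10 is free → place at 10.
888 hashes to 4; 4,5,8 taken → place at 0.
Table: [888, ., ., ., 394, 316, ., ., 485, ., 374, ., 532]

4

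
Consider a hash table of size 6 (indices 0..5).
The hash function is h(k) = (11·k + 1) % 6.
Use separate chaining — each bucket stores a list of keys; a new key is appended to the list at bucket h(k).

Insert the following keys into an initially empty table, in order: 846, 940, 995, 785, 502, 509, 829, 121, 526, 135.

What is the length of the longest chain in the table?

Insert 846: h=1, bucket 1 empty → new chain.
Insert 940: h=3, bucket 3 empty → new chain.
Insert 995: h=2, bucket 2 empty → new chain.
Insert 785: h=2, bucket 2 nonempty → append to chain.
Insert 502: h=3, bucket 3 nonempty → append to chain.
Insert 509: h=2, bucket 2 nonempty → append to chain.
Insert 829: h=0, bucket 0 empty → new chain.
Insert 121: h=0, bucket 0 nonempty → append to chain.
Insert 526: h=3, bucket 3 nonempty → append to chain.
Insert 135: h=4, bucket 4 empty → new chain.
Final buckets:
0: 829 -> 121
1: 846
2: 995 -> 785 -> 509
3: 940 -> 502 -> 526
4: 135
5: _

3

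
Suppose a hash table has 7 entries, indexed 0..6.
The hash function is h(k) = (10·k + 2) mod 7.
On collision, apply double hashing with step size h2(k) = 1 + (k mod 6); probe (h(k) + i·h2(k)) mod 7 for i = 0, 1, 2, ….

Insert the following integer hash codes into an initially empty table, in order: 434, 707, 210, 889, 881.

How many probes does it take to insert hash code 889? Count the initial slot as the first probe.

434: h=2 -> slot 2
707: h=2, h2=6, probe 2,1 -> slot 1
210: h=2, h2=1, probe 2,3 -> slot 3
889: h=2, h2=2, probe 2,4 -> slot 4
881: h=6 -> slot 6
Table: [-, 707, 434, 210, 889, -, 881]

2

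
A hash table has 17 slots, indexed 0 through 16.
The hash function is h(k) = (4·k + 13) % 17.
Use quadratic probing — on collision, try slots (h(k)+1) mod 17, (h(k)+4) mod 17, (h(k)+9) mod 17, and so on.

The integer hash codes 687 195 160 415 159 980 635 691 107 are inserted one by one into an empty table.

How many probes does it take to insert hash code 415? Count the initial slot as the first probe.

687 hashes to 7; slot 7 is free => place at 7.
195 hashes to 11; slot 11 is free => place at 11.
160 hashes to 7; 7 taken => place at 8.
415 hashes to 7; 7,8,11 taken => place at 16.
159 hashes to 3; slot 3 is free => place at 3.
980 hashes to 6; slot 6 is free => place at 6.
635 hashes to 3; 3 taken => place at 4.
691 hashes to 6; 6,7 taken => place at 10.
107 hashes to 16; 16 taken => place at 0.
Table: [107, -, -, 159, 635, -, 980, 687, 160, -, 691, 195, -, -, -, -, 415]

4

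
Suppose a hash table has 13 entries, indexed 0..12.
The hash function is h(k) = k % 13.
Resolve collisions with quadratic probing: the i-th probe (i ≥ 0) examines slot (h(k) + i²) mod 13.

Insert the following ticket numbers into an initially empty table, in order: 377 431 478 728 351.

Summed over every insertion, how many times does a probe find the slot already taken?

Insert 377: h=0, slot 0 empty => index 0.
Insert 431: h=2, slot 2 empty => index 2.
Insert 478: h=10, slot 10 empty => index 10.
Insert 728: h=0, slot 0 occupied => index 1.
Insert 351: h=0, slots 0,1 occupied => index 4.
Table: [377, 728, 431, _, 351, _, _, _, _, _, 478, _, _]

3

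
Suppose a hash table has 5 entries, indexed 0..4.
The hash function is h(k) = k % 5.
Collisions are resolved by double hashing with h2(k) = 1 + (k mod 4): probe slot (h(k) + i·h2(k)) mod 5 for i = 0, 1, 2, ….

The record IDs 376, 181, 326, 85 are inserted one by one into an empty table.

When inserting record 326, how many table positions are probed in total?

376: h=1 -> slot 1
181: h=1, h2=2, probe 1,3 -> slot 3
326: h=1, h2=3, probe 1,4 -> slot 4
85: h=0 -> slot 0
Table: [85, 376, -, 181, 326]

2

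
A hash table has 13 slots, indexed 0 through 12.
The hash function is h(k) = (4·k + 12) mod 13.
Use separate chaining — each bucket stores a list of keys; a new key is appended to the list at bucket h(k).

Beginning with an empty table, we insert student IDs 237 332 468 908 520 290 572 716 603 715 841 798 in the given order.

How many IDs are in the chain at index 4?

237 → bucket 11
332 → bucket 1
468 → bucket 12
908 → bucket 4
520 → bucket 12 (collision)
290 → bucket 2
572 → bucket 12 (collision)
716 → bucket 3
603 → bucket 6
715 → bucket 12 (collision)
841 → bucket 9
798 → bucket 6 (collision)
Final buckets:
0: _
1: 332
2: 290
3: 716
4: 908
5: _
6: 603 -> 798
7: _
8: _
9: 841
10: _
11: 237
12: 468 -> 520 -> 572 -> 715

1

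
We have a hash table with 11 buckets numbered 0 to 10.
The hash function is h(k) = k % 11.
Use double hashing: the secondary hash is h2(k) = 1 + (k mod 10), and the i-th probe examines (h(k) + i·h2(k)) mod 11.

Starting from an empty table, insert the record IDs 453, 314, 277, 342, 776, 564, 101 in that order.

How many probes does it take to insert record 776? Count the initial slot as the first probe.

Insert 453: h=2, slot 2 empty → index 2.
Insert 314: h=6, slot 6 empty → index 6.
Insert 277: h=2, h2=8, slot 2 occupied → index 10.
Insert 342: h=1, slot 1 empty → index 1.
Insert 776: h=6, h2=7, slots 6,2 occupied → index 9.
Insert 564: h=3, slot 3 empty → index 3.
Insert 101: h=2, h2=2, slot 2 occupied → index 4.
Table: [_, 342, 453, 564, 101, _, 314, _, _, 776, 277]

3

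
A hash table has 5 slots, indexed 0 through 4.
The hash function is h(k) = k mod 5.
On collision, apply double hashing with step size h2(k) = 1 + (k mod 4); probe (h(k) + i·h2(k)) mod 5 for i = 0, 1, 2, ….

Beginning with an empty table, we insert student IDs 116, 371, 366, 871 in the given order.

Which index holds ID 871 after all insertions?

3

Insert 116: h=1, slot 1 empty => index 1.
Insert 371: h=1, h2=4, slot 1 occupied => index 0.
Insert 366: h=1, h2=3, slot 1 occupied => index 4.
Insert 871: h=1, h2=4, slots 1,0,4 occupied => index 3.
Table: [371, 116, ., 871, 366]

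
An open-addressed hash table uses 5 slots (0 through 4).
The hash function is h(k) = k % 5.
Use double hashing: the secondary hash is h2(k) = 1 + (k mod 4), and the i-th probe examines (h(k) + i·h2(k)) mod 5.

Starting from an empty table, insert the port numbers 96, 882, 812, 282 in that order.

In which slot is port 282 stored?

96 hashes to 1; slot 1 is free => place at 1.
882 hashes to 2; slot 2 is free => place at 2.
812 hashes to 2, h2=1; 2 taken => place at 3.
282 hashes to 2, h2=3; 2 taken => place at 0.
Table: [282, 96, 882, 812, -]

0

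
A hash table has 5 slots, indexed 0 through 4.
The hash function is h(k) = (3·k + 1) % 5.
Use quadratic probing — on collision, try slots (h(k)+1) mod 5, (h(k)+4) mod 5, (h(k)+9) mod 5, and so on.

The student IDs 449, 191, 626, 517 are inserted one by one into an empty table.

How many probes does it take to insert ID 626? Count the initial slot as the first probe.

Insert 449: h=3, slot 3 empty => index 3.
Insert 191: h=4, slot 4 empty => index 4.
Insert 626: h=4, slot 4 occupied => index 0.
Insert 517: h=2, slot 2 empty => index 2.
Table: [626, ∅, 517, 449, 191]

2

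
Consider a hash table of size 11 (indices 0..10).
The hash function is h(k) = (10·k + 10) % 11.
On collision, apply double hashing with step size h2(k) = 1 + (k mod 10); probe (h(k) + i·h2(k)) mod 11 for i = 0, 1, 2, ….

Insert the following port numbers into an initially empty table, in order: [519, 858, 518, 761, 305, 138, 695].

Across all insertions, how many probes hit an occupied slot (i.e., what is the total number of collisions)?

3

Insert 519: h=8, slot 8 empty => index 8.
Insert 858: h=10, slot 10 empty => index 10.
Insert 518: h=9, slot 9 empty => index 9.
Insert 761: h=8, h2=2, slots 8,10 occupied => index 1.
Insert 305: h=2, slot 2 empty => index 2.
Insert 138: h=4, slot 4 empty => index 4.
Insert 695: h=8, h2=6, slot 8 occupied => index 3.
Table: [∅, 761, 305, 695, 138, ∅, ∅, ∅, 519, 518, 858]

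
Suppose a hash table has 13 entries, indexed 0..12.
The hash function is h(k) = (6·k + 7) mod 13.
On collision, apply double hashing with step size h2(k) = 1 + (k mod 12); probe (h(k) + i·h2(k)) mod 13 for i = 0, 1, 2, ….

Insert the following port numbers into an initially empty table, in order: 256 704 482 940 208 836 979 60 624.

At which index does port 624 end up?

10

256: h=9 => slot 9
704: h=6 => slot 6
482: h=0 => slot 0
940: h=5 => slot 5
208: h=7 => slot 7
836: h=5, h2=9, probe 5,1 => slot 1
979: h=5, h2=8, probe 5,0,8 => slot 8
60: h=3 => slot 3
624: h=7, h2=1, probe 7,8,9,10 => slot 10
Table: [482, 836, -, 60, -, 940, 704, 208, 979, 256, 624, -, -]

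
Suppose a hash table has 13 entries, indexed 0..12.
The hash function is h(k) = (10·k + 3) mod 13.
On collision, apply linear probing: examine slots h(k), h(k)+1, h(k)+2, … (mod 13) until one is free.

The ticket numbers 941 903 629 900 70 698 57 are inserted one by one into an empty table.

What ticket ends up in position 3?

70

941: h=1 → slot 1
903: h=11 → slot 11
629: h=1, probe 1,2 → slot 2
900: h=7 → slot 7
70: h=1, probe 1,2,3 → slot 3
698: h=2, probe 2,3,4 → slot 4
57: h=1, probe 1,2,3,4,5 → slot 5
Table: [-, 941, 629, 70, 698, 57, -, 900, -, -, -, 903, -]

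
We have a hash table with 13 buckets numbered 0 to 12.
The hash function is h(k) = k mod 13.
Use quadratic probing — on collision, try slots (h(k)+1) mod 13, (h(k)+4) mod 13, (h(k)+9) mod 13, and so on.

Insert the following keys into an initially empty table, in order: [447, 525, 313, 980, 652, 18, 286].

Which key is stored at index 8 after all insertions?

447 hashes to 5; slot 5 is free => place at 5.
525 hashes to 5; 5 taken => place at 6.
313 hashes to 1; slot 1 is free => place at 1.
980 hashes to 5; 5,6 taken => place at 9.
652 hashes to 2; slot 2 is free => place at 2.
18 hashes to 5; 5,6,9,1 taken => place at 8.
286 hashes to 0; slot 0 is free => place at 0.
Table: [286, 313, 652, —, —, 447, 525, —, 18, 980, —, —, —]

18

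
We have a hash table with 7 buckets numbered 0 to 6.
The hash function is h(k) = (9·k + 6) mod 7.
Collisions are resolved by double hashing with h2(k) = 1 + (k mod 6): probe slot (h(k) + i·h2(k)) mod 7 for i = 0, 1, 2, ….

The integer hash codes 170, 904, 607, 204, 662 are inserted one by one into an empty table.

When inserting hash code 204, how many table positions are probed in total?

170 hashes to 3; slot 3 is free → place at 3.
904 hashes to 1; slot 1 is free → place at 1.
607 hashes to 2; slot 2 is free → place at 2.
204 hashes to 1, h2=1; 1,2,3 taken → place at 4.
662 hashes to 0; slot 0 is free → place at 0.
Table: [662, 904, 607, 170, 204, —, —]

4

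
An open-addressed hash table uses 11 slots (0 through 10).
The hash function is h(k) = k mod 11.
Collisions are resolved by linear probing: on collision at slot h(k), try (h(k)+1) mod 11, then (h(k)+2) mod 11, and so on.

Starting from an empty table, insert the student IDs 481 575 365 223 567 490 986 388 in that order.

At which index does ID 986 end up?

9

481 hashes to 8; slot 8 is free → place at 8.
575 hashes to 3; slot 3 is free → place at 3.
365 hashes to 2; slot 2 is free → place at 2.
223 hashes to 3; 3 taken → place at 4.
567 hashes to 6; slot 6 is free → place at 6.
490 hashes to 6; 6 taken → place at 7.
986 hashes to 7; 7,8 taken → place at 9.
388 hashes to 3; 3,4 taken → place at 5.
Table: [-, -, 365, 575, 223, 388, 567, 490, 481, 986, -]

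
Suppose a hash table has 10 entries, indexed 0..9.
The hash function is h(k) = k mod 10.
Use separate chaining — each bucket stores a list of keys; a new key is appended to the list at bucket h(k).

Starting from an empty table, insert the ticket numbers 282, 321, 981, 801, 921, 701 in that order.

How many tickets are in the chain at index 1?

282 -> bucket 2
321 -> bucket 1
981 -> bucket 1 (collision)
801 -> bucket 1 (collision)
921 -> bucket 1 (collision)
701 -> bucket 1 (collision)
Final buckets:
0: .
1: 321 -> 981 -> 801 -> 921 -> 701
2: 282
3: .
4: .
5: .
6: .
7: .
8: .
9: .

5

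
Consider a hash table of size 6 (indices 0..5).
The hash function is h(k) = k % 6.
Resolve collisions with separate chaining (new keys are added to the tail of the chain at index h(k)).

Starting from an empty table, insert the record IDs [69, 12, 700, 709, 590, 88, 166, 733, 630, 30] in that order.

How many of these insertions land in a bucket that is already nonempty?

5

Insert 69: h=3, bucket 3 empty → new chain.
Insert 12: h=0, bucket 0 empty → new chain.
Insert 700: h=4, bucket 4 empty → new chain.
Insert 709: h=1, bucket 1 empty → new chain.
Insert 590: h=2, bucket 2 empty → new chain.
Insert 88: h=4, bucket 4 nonempty → append to chain.
Insert 166: h=4, bucket 4 nonempty → append to chain.
Insert 733: h=1, bucket 1 nonempty → append to chain.
Insert 630: h=0, bucket 0 nonempty → append to chain.
Insert 30: h=0, bucket 0 nonempty → append to chain.
Final buckets:
0: 12 -> 630 -> 30
1: 709 -> 733
2: 590
3: 69
4: 700 -> 88 -> 166
5: .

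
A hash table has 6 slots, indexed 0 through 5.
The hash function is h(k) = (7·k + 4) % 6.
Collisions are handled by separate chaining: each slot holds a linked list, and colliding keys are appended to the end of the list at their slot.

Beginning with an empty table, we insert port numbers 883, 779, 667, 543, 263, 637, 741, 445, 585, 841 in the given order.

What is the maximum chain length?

5

Insert 883: h=5, bucket 5 empty -> new chain.
Insert 779: h=3, bucket 3 empty -> new chain.
Insert 667: h=5, bucket 5 nonempty -> append to chain.
Insert 543: h=1, bucket 1 empty -> new chain.
Insert 263: h=3, bucket 3 nonempty -> append to chain.
Insert 637: h=5, bucket 5 nonempty -> append to chain.
Insert 741: h=1, bucket 1 nonempty -> append to chain.
Insert 445: h=5, bucket 5 nonempty -> append to chain.
Insert 585: h=1, bucket 1 nonempty -> append to chain.
Insert 841: h=5, bucket 5 nonempty -> append to chain.
Final buckets:
0: _
1: 543 -> 741 -> 585
2: _
3: 779 -> 263
4: _
5: 883 -> 667 -> 637 -> 445 -> 841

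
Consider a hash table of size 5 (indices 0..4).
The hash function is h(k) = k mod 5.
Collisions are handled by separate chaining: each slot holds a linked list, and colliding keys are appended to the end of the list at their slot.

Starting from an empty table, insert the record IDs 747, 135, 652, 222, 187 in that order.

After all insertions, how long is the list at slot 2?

4

747 -> bucket 2
135 -> bucket 0
652 -> bucket 2 (collision)
222 -> bucket 2 (collision)
187 -> bucket 2 (collision)
Final buckets:
0: 135
1: -
2: 747 -> 652 -> 222 -> 187
3: -
4: -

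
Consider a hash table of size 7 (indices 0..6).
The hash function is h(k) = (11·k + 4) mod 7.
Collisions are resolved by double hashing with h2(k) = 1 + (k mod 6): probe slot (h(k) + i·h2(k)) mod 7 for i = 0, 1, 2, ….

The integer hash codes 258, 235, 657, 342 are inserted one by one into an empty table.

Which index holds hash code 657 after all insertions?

4

258: h=0 => slot 0
235: h=6 => slot 6
657: h=0, h2=4, probe 0,4 => slot 4
342: h=0, h2=1, probe 0,1 => slot 1
Table: [258, 342, -, -, 657, -, 235]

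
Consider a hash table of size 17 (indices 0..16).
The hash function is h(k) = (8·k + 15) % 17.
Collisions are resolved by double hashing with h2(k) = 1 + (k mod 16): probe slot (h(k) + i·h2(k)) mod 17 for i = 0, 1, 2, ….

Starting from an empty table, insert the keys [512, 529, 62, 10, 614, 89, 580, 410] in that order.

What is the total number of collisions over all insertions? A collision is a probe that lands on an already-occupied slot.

4

512 hashes to 14; slot 14 is free => place at 14.
529 hashes to 14, h2=2; 14 taken => place at 16.
62 hashes to 1; slot 1 is free => place at 1.
10 hashes to 10; slot 10 is free => place at 10.
614 hashes to 14, h2=7; 14 taken => place at 4.
89 hashes to 13; slot 13 is free => place at 13.
580 hashes to 14, h2=5; 14 taken => place at 2.
410 hashes to 14, h2=11; 14 taken => place at 8.
Table: [∅, 62, 580, ∅, 614, ∅, ∅, ∅, 410, ∅, 10, ∅, ∅, 89, 512, ∅, 529]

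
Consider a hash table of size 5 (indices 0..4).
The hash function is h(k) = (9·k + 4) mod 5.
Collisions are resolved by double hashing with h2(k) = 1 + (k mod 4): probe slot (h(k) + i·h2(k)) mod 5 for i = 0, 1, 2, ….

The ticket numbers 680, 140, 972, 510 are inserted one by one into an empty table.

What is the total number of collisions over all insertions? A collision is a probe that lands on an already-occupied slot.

4

Insert 680: h=4, slot 4 empty → index 4.
Insert 140: h=4, h2=1, slot 4 occupied → index 0.
Insert 972: h=2, slot 2 empty → index 2.
Insert 510: h=4, h2=3, slots 4,2,0 occupied → index 3.
Table: [140, ., 972, 510, 680]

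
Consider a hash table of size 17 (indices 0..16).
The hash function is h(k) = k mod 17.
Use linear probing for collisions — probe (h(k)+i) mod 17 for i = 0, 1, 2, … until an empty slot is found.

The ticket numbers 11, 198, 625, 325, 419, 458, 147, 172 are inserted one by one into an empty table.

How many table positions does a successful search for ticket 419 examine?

Insert 11: h=11, slot 11 empty -> index 11.
Insert 198: h=11, slot 11 occupied -> index 12.
Insert 625: h=13, slot 13 empty -> index 13.
Insert 325: h=2, slot 2 empty -> index 2.
Insert 419: h=11, slots 11,12,13 occupied -> index 14.
Insert 458: h=16, slot 16 empty -> index 16.
Insert 147: h=11, slots 11,12,13,14 occupied -> index 15.
Insert 172: h=2, slot 2 occupied -> index 3.
Table: [∅, ∅, 325, 172, ∅, ∅, ∅, ∅, ∅, ∅, ∅, 11, 198, 625, 419, 147, 458]
Lookup 419: h=11, probe 11,12,13,14 → found at 14.

4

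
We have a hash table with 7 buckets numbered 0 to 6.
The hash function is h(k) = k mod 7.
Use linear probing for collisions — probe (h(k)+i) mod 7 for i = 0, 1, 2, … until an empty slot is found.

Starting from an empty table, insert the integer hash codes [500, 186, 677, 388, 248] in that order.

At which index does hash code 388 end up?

6

500: h=3 -> slot 3
186: h=4 -> slot 4
677: h=5 -> slot 5
388: h=3, probe 3,4,5,6 -> slot 6
248: h=3, probe 3,4,5,6,0 -> slot 0
Table: [248, ∅, ∅, 500, 186, 677, 388]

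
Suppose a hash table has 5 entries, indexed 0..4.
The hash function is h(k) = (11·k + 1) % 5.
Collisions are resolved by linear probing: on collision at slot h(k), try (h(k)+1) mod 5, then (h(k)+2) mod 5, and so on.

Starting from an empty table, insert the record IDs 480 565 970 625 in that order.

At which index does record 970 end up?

480 hashes to 1; slot 1 is free => place at 1.
565 hashes to 1; 1 taken => place at 2.
970 hashes to 1; 1,2 taken => place at 3.
625 hashes to 1; 1,2,3 taken => place at 4.
Table: [., 480, 565, 970, 625]

3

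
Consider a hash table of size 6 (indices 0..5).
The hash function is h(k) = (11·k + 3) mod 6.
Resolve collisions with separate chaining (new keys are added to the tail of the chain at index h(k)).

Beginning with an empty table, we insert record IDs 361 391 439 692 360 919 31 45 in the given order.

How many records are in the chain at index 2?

361 → bucket 2
391 → bucket 2 (collision)
439 → bucket 2 (collision)
692 → bucket 1
360 → bucket 3
919 → bucket 2 (collision)
31 → bucket 2 (collision)
45 → bucket 0
Final buckets:
0: 45
1: 692
2: 361 -> 391 -> 439 -> 919 -> 31
3: 360
4: -
5: -

5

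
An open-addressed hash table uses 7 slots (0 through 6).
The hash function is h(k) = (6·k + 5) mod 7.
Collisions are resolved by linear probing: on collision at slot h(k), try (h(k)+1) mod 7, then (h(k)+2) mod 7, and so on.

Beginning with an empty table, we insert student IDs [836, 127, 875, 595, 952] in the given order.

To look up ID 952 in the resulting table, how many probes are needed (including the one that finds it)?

3

Insert 836: h=2, slot 2 empty => index 2.
Insert 127: h=4, slot 4 empty => index 4.
Insert 875: h=5, slot 5 empty => index 5.
Insert 595: h=5, slot 5 occupied => index 6.
Insert 952: h=5, slots 5,6 occupied => index 0.
Table: [952, ., 836, ., 127, 875, 595]
Lookup 952: h=5, probe 5,6,0 → found at 0.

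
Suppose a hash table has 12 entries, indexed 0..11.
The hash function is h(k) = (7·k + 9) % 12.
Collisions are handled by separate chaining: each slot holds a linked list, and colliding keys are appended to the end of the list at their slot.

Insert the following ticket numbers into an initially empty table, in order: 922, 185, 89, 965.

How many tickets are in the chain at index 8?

922 -> bucket 7
185 -> bucket 8
89 -> bucket 8 (collision)
965 -> bucket 8 (collision)
Final buckets:
0: —
1: —
2: —
3: —
4: —
5: —
6: —
7: 922
8: 185 -> 89 -> 965
9: —
10: —
11: —

3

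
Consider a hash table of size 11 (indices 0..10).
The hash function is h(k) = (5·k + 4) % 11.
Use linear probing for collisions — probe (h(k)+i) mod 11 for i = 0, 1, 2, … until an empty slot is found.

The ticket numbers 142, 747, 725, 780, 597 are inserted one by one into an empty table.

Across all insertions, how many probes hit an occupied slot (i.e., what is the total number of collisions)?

6

142: h=10 → slot 10
747: h=10, probe 10,0 → slot 0
725: h=10, probe 10,0,1 → slot 1
780: h=10, probe 10,0,1,2 → slot 2
597: h=8 → slot 8
Table: [747, 725, 780, -, -, -, -, -, 597, -, 142]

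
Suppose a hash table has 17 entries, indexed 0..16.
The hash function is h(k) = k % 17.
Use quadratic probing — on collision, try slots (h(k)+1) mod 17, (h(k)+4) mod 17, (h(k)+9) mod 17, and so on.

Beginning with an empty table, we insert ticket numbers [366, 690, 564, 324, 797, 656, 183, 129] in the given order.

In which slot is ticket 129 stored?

Insert 366: h=9, slot 9 empty -> index 9.
Insert 690: h=10, slot 10 empty -> index 10.
Insert 564: h=3, slot 3 empty -> index 3.
Insert 324: h=1, slot 1 empty -> index 1.
Insert 797: h=15, slot 15 empty -> index 15.
Insert 656: h=10, slot 10 occupied -> index 11.
Insert 183: h=13, slot 13 empty -> index 13.
Insert 129: h=10, slots 10,11 occupied -> index 14.
Table: [-, 324, -, 564, -, -, -, -, -, 366, 690, 656, -, 183, 129, 797, -]

14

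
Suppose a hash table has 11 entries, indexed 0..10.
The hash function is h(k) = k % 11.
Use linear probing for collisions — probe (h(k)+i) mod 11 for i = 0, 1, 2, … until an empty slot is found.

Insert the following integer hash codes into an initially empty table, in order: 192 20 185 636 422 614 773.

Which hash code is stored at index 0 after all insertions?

Insert 192: h=5, slot 5 empty -> index 5.
Insert 20: h=9, slot 9 empty -> index 9.
Insert 185: h=9, slot 9 occupied -> index 10.
Insert 636: h=9, slots 9,10 occupied -> index 0.
Insert 422: h=4, slot 4 empty -> index 4.
Insert 614: h=9, slots 9,10,0 occupied -> index 1.
Insert 773: h=3, slot 3 empty -> index 3.
Table: [636, 614, —, 773, 422, 192, —, —, —, 20, 185]

636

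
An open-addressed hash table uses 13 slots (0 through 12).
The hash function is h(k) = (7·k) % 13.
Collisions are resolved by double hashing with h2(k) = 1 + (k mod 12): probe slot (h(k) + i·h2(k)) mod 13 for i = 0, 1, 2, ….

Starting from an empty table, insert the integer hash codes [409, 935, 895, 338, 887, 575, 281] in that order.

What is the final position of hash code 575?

409 hashes to 3; slot 3 is free → place at 3.
935 hashes to 6; slot 6 is free → place at 6.
895 hashes to 12; slot 12 is free → place at 12.
338 hashes to 0; slot 0 is free → place at 0.
887 hashes to 8; slot 8 is free → place at 8.
575 hashes to 8, h2=12; 8 taken → place at 7.
281 hashes to 4; slot 4 is free → place at 4.
Table: [338, ∅, ∅, 409, 281, ∅, 935, 575, 887, ∅, ∅, ∅, 895]

7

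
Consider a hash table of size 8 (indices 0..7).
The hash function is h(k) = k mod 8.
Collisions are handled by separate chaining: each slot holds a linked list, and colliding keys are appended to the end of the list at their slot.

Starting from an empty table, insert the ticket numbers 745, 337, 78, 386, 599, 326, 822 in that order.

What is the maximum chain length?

Insert 745: h=1, bucket 1 empty → new chain.
Insert 337: h=1, bucket 1 nonempty → append to chain.
Insert 78: h=6, bucket 6 empty → new chain.
Insert 386: h=2, bucket 2 empty → new chain.
Insert 599: h=7, bucket 7 empty → new chain.
Insert 326: h=6, bucket 6 nonempty → append to chain.
Insert 822: h=6, bucket 6 nonempty → append to chain.
Final buckets:
0: _
1: 745 -> 337
2: 386
3: _
4: _
5: _
6: 78 -> 326 -> 822
7: 599

3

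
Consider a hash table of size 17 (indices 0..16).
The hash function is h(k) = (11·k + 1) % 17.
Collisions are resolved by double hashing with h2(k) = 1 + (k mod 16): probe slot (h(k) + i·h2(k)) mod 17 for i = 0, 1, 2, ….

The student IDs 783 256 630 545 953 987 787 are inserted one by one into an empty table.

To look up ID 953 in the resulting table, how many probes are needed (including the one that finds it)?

783 hashes to 12; slot 12 is free -> place at 12.
256 hashes to 12, h2=1; 12 taken -> place at 13.
630 hashes to 12, h2=7; 12 taken -> place at 2.
545 hashes to 12, h2=2; 12 taken -> place at 14.
953 hashes to 12, h2=10; 12 taken -> place at 5.
987 hashes to 12, h2=12; 12 taken -> place at 7.
787 hashes to 5, h2=4; 5 taken -> place at 9.
Table: [∅, ∅, 630, ∅, ∅, 953, ∅, 987, ∅, 787, ∅, ∅, 783, 256, 545, ∅, ∅]
Lookup 953: h=12, h2=10, probe 12,5 → found at 5.

2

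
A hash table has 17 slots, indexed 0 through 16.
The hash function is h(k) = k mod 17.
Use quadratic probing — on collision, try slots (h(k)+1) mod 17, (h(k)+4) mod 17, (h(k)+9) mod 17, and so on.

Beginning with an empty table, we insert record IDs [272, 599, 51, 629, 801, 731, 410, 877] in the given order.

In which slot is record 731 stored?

272 hashes to 0; slot 0 is free => place at 0.
599 hashes to 4; slot 4 is free => place at 4.
51 hashes to 0; 0 taken => place at 1.
629 hashes to 0; 0,1,4 taken => place at 9.
801 hashes to 2; slot 2 is free => place at 2.
731 hashes to 0; 0,1,4,9 taken => place at 16.
410 hashes to 2; 2 taken => place at 3.
877 hashes to 10; slot 10 is free => place at 10.
Table: [272, 51, 801, 410, 599, _, _, _, _, 629, 877, _, _, _, _, _, 731]

16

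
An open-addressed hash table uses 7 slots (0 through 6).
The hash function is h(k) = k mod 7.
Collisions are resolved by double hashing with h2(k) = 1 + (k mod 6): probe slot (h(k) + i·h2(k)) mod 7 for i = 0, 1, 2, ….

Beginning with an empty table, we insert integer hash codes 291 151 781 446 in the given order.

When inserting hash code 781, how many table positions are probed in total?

3

Insert 291: h=4, slot 4 empty → index 4.
Insert 151: h=4, h2=2, slot 4 occupied → index 6.
Insert 781: h=4, h2=2, slots 4,6 occupied → index 1.
Insert 446: h=5, slot 5 empty → index 5.
Table: [., 781, ., ., 291, 446, 151]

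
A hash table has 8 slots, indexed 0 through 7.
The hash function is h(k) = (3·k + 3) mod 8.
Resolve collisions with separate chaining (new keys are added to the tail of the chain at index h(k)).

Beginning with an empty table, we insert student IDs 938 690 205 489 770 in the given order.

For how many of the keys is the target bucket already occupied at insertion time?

2

Insert 938: h=1, bucket 1 empty → new chain.
Insert 690: h=1, bucket 1 nonempty → append to chain.
Insert 205: h=2, bucket 2 empty → new chain.
Insert 489: h=6, bucket 6 empty → new chain.
Insert 770: h=1, bucket 1 nonempty → append to chain.
Final buckets:
0: -
1: 938 -> 690 -> 770
2: 205
3: -
4: -
5: -
6: 489
7: -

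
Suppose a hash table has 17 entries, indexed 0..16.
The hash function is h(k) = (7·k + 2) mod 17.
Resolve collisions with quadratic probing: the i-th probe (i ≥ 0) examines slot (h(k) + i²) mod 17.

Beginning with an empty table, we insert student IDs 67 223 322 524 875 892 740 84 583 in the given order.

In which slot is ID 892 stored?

8

67 hashes to 12; slot 12 is free => place at 12.
223 hashes to 16; slot 16 is free => place at 16.
322 hashes to 12; 12 taken => place at 13.
524 hashes to 15; slot 15 is free => place at 15.
875 hashes to 7; slot 7 is free => place at 7.
892 hashes to 7; 7 taken => place at 8.
740 hashes to 14; slot 14 is free => place at 14.
84 hashes to 12; 12,13,16 taken => place at 4.
583 hashes to 3; slot 3 is free => place at 3.
Table: [., ., ., 583, 84, ., ., 875, 892, ., ., ., 67, 322, 740, 524, 223]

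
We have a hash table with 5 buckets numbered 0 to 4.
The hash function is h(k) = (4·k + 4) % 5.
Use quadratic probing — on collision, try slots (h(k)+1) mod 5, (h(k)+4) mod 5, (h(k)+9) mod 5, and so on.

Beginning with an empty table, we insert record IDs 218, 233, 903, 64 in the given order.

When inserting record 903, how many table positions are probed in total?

3

Insert 218: h=1, slot 1 empty -> index 1.
Insert 233: h=1, slot 1 occupied -> index 2.
Insert 903: h=1, slots 1,2 occupied -> index 0.
Insert 64: h=0, slots 0,1 occupied -> index 4.
Table: [903, 218, 233, ., 64]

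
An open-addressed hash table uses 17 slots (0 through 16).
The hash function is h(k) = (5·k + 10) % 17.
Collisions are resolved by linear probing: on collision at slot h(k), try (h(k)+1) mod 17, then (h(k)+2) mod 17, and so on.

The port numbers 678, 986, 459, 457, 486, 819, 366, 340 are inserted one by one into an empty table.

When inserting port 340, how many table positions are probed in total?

3

678: h=0 → slot 0
986: h=10 → slot 10
459: h=10, probe 10,11 → slot 11
457: h=0, probe 0,1 → slot 1
486: h=9 → slot 9
819: h=8 → slot 8
366: h=4 → slot 4
340: h=10, probe 10,11,12 → slot 12
Table: [678, 457, -, -, 366, -, -, -, 819, 486, 986, 459, 340, -, -, -, -]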